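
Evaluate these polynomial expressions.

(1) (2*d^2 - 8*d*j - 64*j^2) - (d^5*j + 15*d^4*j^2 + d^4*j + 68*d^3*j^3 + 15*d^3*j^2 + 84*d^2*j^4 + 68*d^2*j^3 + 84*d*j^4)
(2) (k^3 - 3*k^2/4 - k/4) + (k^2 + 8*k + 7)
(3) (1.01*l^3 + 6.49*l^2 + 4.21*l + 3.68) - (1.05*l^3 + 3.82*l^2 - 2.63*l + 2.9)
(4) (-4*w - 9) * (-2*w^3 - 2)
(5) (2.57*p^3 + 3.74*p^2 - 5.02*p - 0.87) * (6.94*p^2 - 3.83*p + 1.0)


(1) = -d^5*j - 15*d^4*j^2 - d^4*j - 68*d^3*j^3 - 15*d^3*j^2 - 84*d^2*j^4 - 68*d^2*j^3 + 2*d^2 - 84*d*j^4 - 8*d*j - 64*j^2
(2) = k^3 + k^2/4 + 31*k/4 + 7
(3) = -0.04*l^3 + 2.67*l^2 + 6.84*l + 0.78
(4) = 8*w^4 + 18*w^3 + 8*w + 18
(5) = 17.8358*p^5 + 16.1125*p^4 - 46.593*p^3 + 16.9288*p^2 - 1.6879*p - 0.87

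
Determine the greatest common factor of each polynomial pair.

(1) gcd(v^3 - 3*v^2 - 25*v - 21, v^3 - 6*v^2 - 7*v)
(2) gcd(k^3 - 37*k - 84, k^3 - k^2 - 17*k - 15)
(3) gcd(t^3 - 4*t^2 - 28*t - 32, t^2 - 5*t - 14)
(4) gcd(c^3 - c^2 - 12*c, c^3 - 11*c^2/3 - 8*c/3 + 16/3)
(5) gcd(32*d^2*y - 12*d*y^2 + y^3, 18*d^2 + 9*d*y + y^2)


(1) = v^2 - 6*v - 7
(2) = gcd((k - 7)*(k + 3)*(k + 4), (k - 5)*(k + 1)*(k + 3)) = k + 3
(3) = t + 2
(4) = gcd(c*(c - 4)*(c + 3), (c - 4)*(c - 1)*(c + 4/3)) = c - 4
(5) = 1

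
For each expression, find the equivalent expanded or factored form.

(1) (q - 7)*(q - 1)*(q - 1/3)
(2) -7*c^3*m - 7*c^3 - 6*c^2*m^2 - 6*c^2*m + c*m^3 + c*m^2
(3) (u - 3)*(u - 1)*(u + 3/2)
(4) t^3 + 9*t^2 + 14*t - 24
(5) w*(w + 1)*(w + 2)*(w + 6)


(1) = q^3 - 25*q^2/3 + 29*q/3 - 7/3
(2) = (-7*c + m)*(c + m)*(c*m + c)
(3) = u^3 - 5*u^2/2 - 3*u + 9/2
(4) = (t - 1)*(t + 4)*(t + 6)
(5) = w^4 + 9*w^3 + 20*w^2 + 12*w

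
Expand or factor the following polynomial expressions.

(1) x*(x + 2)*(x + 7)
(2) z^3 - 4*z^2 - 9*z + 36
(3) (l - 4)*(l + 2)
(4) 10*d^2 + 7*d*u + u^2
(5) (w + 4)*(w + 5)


(1) = x^3 + 9*x^2 + 14*x
(2) = (z - 4)*(z - 3)*(z + 3)
(3) = l^2 - 2*l - 8
(4) = (2*d + u)*(5*d + u)
(5) = w^2 + 9*w + 20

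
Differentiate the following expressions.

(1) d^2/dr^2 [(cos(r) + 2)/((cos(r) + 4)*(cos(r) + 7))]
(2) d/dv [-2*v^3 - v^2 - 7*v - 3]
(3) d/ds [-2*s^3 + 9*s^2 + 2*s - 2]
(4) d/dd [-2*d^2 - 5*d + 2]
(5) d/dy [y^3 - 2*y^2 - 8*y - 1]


(1) = (3*(1 - cos(r)^2)^2 - cos(r)^5 + 104*cos(r)^3 + 308*cos(r)^2 - 204*cos(r) - 247)/((cos(r) + 4)^3*(cos(r) + 7)^3)
(2) = -6*v^2 - 2*v - 7
(3) = -6*s^2 + 18*s + 2
(4) = -4*d - 5
(5) = 3*y^2 - 4*y - 8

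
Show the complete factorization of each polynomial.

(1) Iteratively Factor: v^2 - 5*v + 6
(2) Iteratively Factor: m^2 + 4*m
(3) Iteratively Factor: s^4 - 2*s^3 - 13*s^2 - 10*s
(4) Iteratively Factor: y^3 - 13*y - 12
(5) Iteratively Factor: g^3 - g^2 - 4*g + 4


(1) = (v - 3)*(v - 2)
(2) = (m + 4)*(m)
(3) = (s - 5)*(s^3 + 3*s^2 + 2*s) = (s - 5)*(s + 1)*(s^2 + 2*s) = s*(s - 5)*(s + 1)*(s + 2)
(4) = (y - 4)*(y^2 + 4*y + 3) = (y - 4)*(y + 3)*(y + 1)
(5) = (g - 2)*(g^2 + g - 2) = (g - 2)*(g + 2)*(g - 1)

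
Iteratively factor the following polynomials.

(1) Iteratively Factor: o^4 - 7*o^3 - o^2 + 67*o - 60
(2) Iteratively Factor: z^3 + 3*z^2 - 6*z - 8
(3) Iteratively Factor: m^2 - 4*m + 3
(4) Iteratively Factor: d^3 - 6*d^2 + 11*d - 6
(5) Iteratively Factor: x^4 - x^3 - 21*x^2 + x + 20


(1) = (o + 3)*(o^3 - 10*o^2 + 29*o - 20) = (o - 4)*(o + 3)*(o^2 - 6*o + 5) = (o - 4)*(o - 1)*(o + 3)*(o - 5)
(2) = (z + 1)*(z^2 + 2*z - 8) = (z + 1)*(z + 4)*(z - 2)
(3) = (m - 1)*(m - 3)
(4) = (d - 3)*(d^2 - 3*d + 2) = (d - 3)*(d - 1)*(d - 2)
(5) = (x - 5)*(x^3 + 4*x^2 - x - 4) = (x - 5)*(x + 4)*(x^2 - 1) = (x - 5)*(x - 1)*(x + 4)*(x + 1)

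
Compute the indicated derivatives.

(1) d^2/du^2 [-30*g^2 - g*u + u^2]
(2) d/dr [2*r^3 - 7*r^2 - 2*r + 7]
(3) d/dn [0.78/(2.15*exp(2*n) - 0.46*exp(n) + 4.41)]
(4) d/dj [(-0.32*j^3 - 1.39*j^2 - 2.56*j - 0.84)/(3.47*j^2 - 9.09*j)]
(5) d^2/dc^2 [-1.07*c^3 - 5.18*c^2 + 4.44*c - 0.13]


(1) = 2
(2) = 6*r^2 - 14*r - 2
(3) = (0.3588 - 3.354*exp(n))*exp(n)/(2.15*exp(2*n) - 0.46*exp(n) + 4.41)^2
(4) = (-1.1104*j^4 + 5.8176*j^3 + 21.5183*j^2 + 5.8296*j - 7.6356)/(j^2*(12.0409*j^2 - 63.0846*j + 82.6281))
(5) = -6.42*c - 10.36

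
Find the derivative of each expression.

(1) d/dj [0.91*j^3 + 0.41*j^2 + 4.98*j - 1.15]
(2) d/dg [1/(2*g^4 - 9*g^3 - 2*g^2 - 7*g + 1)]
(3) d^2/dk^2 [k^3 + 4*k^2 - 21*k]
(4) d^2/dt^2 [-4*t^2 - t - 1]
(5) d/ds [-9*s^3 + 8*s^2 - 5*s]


(1) = 2.73*j^2 + 0.82*j + 4.98
(2) = (-8*g^3 + 27*g^2 + 4*g + 7)/(-2*g^4 + 9*g^3 + 2*g^2 + 7*g - 1)^2
(3) = 6*k + 8
(4) = -8
(5) = -27*s^2 + 16*s - 5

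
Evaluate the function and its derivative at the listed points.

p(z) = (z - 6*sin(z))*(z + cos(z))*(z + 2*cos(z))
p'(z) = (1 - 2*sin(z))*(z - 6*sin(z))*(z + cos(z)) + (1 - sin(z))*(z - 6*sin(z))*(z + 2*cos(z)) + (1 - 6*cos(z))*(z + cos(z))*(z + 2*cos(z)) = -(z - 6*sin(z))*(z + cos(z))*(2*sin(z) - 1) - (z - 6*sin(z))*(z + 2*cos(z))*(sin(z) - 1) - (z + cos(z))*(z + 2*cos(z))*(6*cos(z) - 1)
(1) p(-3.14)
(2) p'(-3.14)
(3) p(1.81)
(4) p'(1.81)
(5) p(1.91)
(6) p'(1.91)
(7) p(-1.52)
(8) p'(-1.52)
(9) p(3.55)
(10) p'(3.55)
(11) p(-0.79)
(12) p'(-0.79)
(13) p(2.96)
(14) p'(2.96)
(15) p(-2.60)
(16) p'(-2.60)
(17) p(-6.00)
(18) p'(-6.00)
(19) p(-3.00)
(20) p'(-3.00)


(1) = -66.61
(2) = 178.07
(3) = -8.45
(4) = 10.90
(5) = -7.36
(6) = 10.85
(7) = 9.32
(8) = -30.93
(9) = 26.77
(10) = 71.60
(11) = -0.18
(12) = 3.12
(13) = 3.68
(14) = 17.44
(15) = 7.35
(16) = 84.90
(17) = -157.83
(18) = -58.26
(19) = -42.79
(20) = 161.15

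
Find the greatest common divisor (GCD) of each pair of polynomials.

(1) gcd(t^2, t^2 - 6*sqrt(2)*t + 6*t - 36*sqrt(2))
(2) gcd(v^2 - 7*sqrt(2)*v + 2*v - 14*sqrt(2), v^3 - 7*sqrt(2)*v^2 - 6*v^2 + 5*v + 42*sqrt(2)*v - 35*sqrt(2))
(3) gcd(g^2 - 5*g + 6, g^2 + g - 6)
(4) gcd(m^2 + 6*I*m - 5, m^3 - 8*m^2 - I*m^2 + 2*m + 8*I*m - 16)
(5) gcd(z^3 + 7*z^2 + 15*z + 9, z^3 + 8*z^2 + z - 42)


(1) = 1
(2) = v - 7*sqrt(2)
(3) = g - 2
(4) = m + I
(5) = z + 3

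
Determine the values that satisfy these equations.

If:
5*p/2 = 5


Then:
p = 2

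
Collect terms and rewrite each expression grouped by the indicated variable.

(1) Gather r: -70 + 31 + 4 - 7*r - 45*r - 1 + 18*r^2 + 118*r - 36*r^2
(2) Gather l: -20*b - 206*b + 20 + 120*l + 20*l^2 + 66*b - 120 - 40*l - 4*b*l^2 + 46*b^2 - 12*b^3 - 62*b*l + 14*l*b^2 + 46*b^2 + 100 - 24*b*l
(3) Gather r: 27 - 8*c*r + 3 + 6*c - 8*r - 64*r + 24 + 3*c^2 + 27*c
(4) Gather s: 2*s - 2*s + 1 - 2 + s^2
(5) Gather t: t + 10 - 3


(1) = -18*r^2 + 66*r - 36
(2) = -12*b^3 + 92*b^2 - 160*b + l^2*(20 - 4*b) + l*(14*b^2 - 86*b + 80)
(3) = 3*c^2 + 33*c + r*(-8*c - 72) + 54
(4) = s^2 - 1
(5) = t + 7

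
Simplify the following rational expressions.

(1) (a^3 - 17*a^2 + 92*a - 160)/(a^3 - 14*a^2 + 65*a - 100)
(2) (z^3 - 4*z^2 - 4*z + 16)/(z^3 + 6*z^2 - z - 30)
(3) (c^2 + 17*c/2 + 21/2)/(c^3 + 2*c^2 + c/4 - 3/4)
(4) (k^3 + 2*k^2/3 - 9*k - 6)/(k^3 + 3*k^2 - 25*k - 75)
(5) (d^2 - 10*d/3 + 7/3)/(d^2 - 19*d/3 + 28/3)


(1) = (a - 8)/(a - 5)
(2) = (z^2 - 2*z - 8)/(z^2 + 8*z + 15)
(3) = (2*c + 14)/(2*c^2 + c - 1)
(4) = (3*k^2 - 7*k - 6)/(3*k^2 - 75)
(5) = (d - 1)/(d - 4)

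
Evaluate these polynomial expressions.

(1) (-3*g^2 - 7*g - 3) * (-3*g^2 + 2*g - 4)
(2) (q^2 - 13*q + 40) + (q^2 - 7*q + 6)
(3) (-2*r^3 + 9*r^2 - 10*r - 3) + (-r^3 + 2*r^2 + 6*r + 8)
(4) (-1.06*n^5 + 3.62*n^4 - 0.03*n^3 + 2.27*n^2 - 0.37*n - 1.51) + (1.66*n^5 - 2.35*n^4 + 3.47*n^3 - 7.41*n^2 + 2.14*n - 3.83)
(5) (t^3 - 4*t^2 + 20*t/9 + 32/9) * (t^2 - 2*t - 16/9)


(1) = 9*g^4 + 15*g^3 + 7*g^2 + 22*g + 12
(2) = 2*q^2 - 20*q + 46
(3) = -3*r^3 + 11*r^2 - 4*r + 5
(4) = 0.6*n^5 + 1.27*n^4 + 3.44*n^3 - 5.14*n^2 + 1.77*n - 5.34
(5) = t^5 - 6*t^4 + 76*t^3/9 + 56*t^2/9 - 896*t/81 - 512/81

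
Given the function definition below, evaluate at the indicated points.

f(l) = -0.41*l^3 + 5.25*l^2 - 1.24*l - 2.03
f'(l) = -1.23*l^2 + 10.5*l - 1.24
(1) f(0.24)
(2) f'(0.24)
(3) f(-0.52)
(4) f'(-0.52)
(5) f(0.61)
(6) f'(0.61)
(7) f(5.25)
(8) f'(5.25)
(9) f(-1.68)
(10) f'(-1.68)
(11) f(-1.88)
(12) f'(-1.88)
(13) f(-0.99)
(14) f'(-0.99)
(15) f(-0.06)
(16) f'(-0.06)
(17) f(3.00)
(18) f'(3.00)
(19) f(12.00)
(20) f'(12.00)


(1) = -2.03
(2) = 1.21
(3) = 0.09
(4) = -7.03
(5) = -0.93
(6) = 4.71
(7) = 76.83
(8) = 19.98
(9) = 16.81
(10) = -22.35
(11) = 21.58
(12) = -25.33
(13) = 4.74
(14) = -12.84
(15) = -1.94
(16) = -1.87
(17) = 30.43
(18) = 19.19
(19) = 30.61
(20) = -52.36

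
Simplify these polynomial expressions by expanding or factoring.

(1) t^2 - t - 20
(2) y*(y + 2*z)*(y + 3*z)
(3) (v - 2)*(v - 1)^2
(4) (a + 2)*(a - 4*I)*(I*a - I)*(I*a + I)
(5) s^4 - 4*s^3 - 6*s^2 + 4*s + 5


(1) = (t - 5)*(t + 4)
(2) = y^3 + 5*y^2*z + 6*y*z^2
(3) = v^3 - 4*v^2 + 5*v - 2
(4) = -a^4 - 2*a^3 + 4*I*a^3 + a^2 + 8*I*a^2 + 2*a - 4*I*a - 8*I
(5) = (s - 5)*(s - 1)*(s + 1)^2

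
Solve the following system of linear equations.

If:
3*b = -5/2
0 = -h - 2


Then:
b = -5/6
h = -2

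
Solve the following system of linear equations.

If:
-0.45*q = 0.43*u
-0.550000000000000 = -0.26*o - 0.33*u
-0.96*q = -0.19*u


Then:
o = 2.12
q = 0.00
u = 0.00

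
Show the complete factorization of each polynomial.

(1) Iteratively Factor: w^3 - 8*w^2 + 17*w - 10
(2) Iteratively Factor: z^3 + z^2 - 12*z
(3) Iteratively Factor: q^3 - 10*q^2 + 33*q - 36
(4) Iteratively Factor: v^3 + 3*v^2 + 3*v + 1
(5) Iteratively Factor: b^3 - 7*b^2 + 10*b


(1) = (w - 2)*(w^2 - 6*w + 5) = (w - 5)*(w - 2)*(w - 1)
(2) = (z - 3)*(z^2 + 4*z) = z*(z - 3)*(z + 4)
(3) = (q - 3)*(q^2 - 7*q + 12) = (q - 3)^2*(q - 4)
(4) = (v + 1)*(v^2 + 2*v + 1) = (v + 1)^2*(v + 1)
(5) = (b)*(b^2 - 7*b + 10) = b*(b - 2)*(b - 5)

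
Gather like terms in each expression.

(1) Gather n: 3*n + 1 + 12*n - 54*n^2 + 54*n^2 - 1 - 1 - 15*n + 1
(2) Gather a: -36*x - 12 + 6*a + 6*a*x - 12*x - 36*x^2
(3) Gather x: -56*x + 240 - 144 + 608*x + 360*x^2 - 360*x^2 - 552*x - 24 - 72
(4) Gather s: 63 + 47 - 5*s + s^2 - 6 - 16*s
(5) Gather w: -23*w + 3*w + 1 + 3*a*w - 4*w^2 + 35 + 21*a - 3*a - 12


(1) = 0
(2) = a*(6*x + 6) - 36*x^2 - 48*x - 12
(3) = 0
(4) = s^2 - 21*s + 104
(5) = 18*a - 4*w^2 + w*(3*a - 20) + 24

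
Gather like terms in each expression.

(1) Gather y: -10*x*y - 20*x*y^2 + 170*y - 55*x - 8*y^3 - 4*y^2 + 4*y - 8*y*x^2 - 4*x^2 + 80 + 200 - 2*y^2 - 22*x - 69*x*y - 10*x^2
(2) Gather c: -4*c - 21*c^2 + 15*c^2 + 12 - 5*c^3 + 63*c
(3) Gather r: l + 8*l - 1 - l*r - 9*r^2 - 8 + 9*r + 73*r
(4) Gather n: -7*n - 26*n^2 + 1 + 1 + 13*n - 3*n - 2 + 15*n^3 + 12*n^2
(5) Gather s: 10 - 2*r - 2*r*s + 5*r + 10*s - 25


(1) = -14*x^2 - 77*x - 8*y^3 + y^2*(-20*x - 6) + y*(-8*x^2 - 79*x + 174) + 280
(2) = -5*c^3 - 6*c^2 + 59*c + 12
(3) = 9*l - 9*r^2 + r*(82 - l) - 9
(4) = 15*n^3 - 14*n^2 + 3*n
(5) = 3*r + s*(10 - 2*r) - 15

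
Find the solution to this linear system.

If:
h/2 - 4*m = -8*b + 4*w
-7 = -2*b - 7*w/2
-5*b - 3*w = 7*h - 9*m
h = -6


Then:
b = -315/556
h = -6
m = -2339/556
w = 323/139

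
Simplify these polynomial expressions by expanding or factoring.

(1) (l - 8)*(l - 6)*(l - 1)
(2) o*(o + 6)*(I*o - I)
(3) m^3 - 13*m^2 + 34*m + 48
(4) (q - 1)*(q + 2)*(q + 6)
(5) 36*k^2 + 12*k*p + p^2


(1) = l^3 - 15*l^2 + 62*l - 48
(2) = I*o^3 + 5*I*o^2 - 6*I*o
(3) = (m - 8)*(m - 6)*(m + 1)
(4) = q^3 + 7*q^2 + 4*q - 12
(5) = (6*k + p)^2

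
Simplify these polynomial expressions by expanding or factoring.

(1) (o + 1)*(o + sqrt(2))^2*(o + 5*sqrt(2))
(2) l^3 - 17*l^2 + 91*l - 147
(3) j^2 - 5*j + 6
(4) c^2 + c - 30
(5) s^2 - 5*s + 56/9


(1) = o^4 + o^3 + 7*sqrt(2)*o^3 + 7*sqrt(2)*o^2 + 22*o^2 + 10*sqrt(2)*o + 22*o + 10*sqrt(2)
(2) = (l - 7)^2*(l - 3)
(3) = (j - 3)*(j - 2)
(4) = (c - 5)*(c + 6)
(5) = (s - 8/3)*(s - 7/3)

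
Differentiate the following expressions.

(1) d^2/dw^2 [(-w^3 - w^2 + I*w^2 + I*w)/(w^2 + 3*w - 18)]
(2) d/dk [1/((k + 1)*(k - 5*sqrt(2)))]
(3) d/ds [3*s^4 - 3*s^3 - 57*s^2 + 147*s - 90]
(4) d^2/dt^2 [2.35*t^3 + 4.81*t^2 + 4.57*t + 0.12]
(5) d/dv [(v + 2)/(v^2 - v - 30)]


(1) = 4*(-w^3*(12 + I) + 27*w^2*(2 + I) + 27*w*(-18 + I) - 162 + 189*I)/(w^6 + 9*w^5 - 27*w^4 - 297*w^3 + 486*w^2 + 2916*w - 5832)
(2) = ((-k + 5*sqrt(2))*(k + 1) - (k - 5*sqrt(2))^2)/((k + 1)^2*(k - 5*sqrt(2))^3)
(3) = 12*s^3 - 9*s^2 - 114*s + 147
(4) = 14.1*t + 9.62
(5) = (v^2 - v - (v + 2)*(2*v - 1) - 30)/(-v^2 + v + 30)^2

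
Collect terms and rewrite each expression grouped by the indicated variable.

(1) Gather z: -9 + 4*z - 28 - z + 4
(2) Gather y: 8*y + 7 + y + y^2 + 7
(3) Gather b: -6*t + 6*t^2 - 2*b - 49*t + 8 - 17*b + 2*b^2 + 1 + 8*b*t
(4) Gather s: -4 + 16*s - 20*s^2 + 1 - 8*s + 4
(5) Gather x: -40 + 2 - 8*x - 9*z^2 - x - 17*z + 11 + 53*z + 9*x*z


(1) = 3*z - 33
(2) = y^2 + 9*y + 14
(3) = 2*b^2 + b*(8*t - 19) + 6*t^2 - 55*t + 9
(4) = -20*s^2 + 8*s + 1
(5) = x*(9*z - 9) - 9*z^2 + 36*z - 27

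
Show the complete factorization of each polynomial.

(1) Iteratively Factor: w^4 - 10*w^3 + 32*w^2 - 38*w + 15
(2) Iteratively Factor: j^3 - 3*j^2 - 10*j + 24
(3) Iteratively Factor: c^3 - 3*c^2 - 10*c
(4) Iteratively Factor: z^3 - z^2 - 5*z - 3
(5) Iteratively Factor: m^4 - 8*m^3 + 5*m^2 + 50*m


(1) = (w - 3)*(w^3 - 7*w^2 + 11*w - 5) = (w - 3)*(w - 1)*(w^2 - 6*w + 5) = (w - 5)*(w - 3)*(w - 1)*(w - 1)
(2) = (j - 2)*(j^2 - j - 12) = (j - 2)*(j + 3)*(j - 4)
(3) = (c + 2)*(c^2 - 5*c) = c*(c + 2)*(c - 5)
(4) = (z + 1)*(z^2 - 2*z - 3) = (z - 3)*(z + 1)*(z + 1)
(5) = (m)*(m^3 - 8*m^2 + 5*m + 50) = m*(m - 5)*(m^2 - 3*m - 10) = m*(m - 5)^2*(m + 2)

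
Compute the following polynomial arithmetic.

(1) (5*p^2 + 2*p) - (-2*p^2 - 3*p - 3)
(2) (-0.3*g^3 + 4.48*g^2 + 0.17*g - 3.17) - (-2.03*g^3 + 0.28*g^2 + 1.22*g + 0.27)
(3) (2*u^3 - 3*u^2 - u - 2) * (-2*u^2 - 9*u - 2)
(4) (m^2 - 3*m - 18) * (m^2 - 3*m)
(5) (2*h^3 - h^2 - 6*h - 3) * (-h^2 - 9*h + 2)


(1) = 7*p^2 + 5*p + 3
(2) = 1.73*g^3 + 4.2*g^2 - 1.05*g - 3.44
(3) = -4*u^5 - 12*u^4 + 25*u^3 + 19*u^2 + 20*u + 4
(4) = m^4 - 6*m^3 - 9*m^2 + 54*m
(5) = -2*h^5 - 17*h^4 + 19*h^3 + 55*h^2 + 15*h - 6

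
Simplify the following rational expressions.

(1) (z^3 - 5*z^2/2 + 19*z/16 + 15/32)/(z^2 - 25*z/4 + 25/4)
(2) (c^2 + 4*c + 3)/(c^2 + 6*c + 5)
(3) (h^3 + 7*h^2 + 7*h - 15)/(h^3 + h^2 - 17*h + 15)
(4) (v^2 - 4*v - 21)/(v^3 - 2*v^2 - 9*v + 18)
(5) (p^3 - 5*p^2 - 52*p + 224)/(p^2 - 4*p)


(1) = (8*z^2 - 10*z - 3)/(8*z - 40)
(2) = (c + 3)/(c + 5)
(3) = (h + 3)/(h - 3)
(4) = (v - 7)/(v^2 - 5*v + 6)
(5) = (p^2 - p - 56)/p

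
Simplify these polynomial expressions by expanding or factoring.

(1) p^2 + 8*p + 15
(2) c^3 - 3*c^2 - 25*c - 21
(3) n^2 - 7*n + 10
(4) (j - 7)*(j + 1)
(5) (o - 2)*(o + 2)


(1) = (p + 3)*(p + 5)
(2) = (c - 7)*(c + 1)*(c + 3)
(3) = (n - 5)*(n - 2)
(4) = j^2 - 6*j - 7
(5) = o^2 - 4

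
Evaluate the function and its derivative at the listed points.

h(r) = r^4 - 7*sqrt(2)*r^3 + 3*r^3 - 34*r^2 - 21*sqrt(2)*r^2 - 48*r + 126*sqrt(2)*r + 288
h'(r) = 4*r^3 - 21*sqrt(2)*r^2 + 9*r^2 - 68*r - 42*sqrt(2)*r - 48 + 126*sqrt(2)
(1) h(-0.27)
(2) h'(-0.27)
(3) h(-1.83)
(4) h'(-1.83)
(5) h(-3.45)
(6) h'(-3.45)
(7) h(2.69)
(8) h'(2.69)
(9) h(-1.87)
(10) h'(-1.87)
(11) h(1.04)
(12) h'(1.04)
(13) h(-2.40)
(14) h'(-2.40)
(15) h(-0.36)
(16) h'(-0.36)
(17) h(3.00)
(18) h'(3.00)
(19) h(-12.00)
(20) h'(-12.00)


(1) = 248.35
(2) = 163.00
(3) = -110.07
(4) = 269.50
(5) = -494.34
(6) = 159.09
(7) = 95.35
(8) = -284.42
(9) = -120.86
(10) = 269.89
(11) = 347.91
(12) = -20.19
(13) = -262.81
(14) = 261.42
(15) = 233.21
(16) = 173.18
(17) = 0.00
(18) = -330.29
(19) = 22211.45
(20) = -8233.63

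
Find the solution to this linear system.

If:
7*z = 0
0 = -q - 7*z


Then:
q = 0
z = 0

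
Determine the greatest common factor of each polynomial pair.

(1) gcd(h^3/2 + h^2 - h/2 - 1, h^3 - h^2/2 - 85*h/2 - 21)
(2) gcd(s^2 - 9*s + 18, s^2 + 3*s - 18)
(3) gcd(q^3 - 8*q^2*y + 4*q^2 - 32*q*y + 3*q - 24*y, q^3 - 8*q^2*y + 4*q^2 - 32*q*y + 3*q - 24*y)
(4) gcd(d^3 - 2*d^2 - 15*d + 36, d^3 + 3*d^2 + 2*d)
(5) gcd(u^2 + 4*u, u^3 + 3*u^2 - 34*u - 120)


(1) = gcd((h/2 + 1/2)*(h - 1)*(h + 2), (h - 7)*(h + 1/2)*(h + 6)) = 1
(2) = gcd((s - 6)*(s - 3), (s - 3)*(s + 6)) = s - 3
(3) = gcd((q + 1)*(q + 3)*(q - 8*y), (q + 1)*(q + 3)*(q - 8*y)) = -q^3 + 8*q^2*y - 4*q^2 + 32*q*y - 3*q + 24*y
(4) = gcd((d - 3)^2*(d + 4), d*(d + 1)*(d + 2)) = 1
(5) = gcd(u*(u + 4), (u - 6)*(u + 4)*(u + 5)) = u + 4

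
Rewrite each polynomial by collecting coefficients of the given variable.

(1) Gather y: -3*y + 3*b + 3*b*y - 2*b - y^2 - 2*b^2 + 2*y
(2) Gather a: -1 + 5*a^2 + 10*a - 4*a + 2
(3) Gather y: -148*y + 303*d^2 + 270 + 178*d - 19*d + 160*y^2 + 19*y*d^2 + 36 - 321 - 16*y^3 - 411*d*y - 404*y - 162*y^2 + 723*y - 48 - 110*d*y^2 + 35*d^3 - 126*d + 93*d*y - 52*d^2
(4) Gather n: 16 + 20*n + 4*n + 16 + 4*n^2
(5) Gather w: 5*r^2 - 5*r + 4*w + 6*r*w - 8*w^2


(1) = -2*b^2 + b - y^2 + y*(3*b - 1)
(2) = 5*a^2 + 6*a + 1
(3) = 35*d^3 + 251*d^2 + 33*d - 16*y^3 + y^2*(-110*d - 2) + y*(19*d^2 - 318*d + 171) - 63
(4) = 4*n^2 + 24*n + 32
(5) = 5*r^2 - 5*r - 8*w^2 + w*(6*r + 4)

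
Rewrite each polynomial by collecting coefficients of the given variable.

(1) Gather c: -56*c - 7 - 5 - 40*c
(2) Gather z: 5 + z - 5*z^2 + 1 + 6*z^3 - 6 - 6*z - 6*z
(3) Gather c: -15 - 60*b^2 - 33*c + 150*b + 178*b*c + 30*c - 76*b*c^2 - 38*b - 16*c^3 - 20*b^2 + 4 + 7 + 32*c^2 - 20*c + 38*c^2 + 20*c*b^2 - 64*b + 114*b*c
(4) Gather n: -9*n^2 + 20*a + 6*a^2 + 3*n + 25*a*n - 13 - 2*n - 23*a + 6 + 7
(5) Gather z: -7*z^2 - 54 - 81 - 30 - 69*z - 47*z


(1) = -96*c - 12
(2) = 6*z^3 - 5*z^2 - 11*z
(3) = -80*b^2 + 48*b - 16*c^3 + c^2*(70 - 76*b) + c*(20*b^2 + 292*b - 23) - 4
(4) = 6*a^2 - 3*a - 9*n^2 + n*(25*a + 1)
(5) = -7*z^2 - 116*z - 165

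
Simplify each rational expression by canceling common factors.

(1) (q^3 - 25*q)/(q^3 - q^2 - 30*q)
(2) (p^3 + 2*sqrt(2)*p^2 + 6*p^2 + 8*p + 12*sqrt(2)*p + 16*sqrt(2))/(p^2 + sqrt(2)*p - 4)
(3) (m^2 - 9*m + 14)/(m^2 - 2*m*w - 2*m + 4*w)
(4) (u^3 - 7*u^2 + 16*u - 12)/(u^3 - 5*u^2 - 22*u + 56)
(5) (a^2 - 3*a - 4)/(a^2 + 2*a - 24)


(1) = (q - 5)/(q - 6)
(2) = (p^2 + 6*p + 8)/(p - sqrt(2))
(3) = (7 - m)/(-m + 2*w)
(4) = (u^2 - 5*u + 6)/(u^2 - 3*u - 28)
(5) = (a + 1)/(a + 6)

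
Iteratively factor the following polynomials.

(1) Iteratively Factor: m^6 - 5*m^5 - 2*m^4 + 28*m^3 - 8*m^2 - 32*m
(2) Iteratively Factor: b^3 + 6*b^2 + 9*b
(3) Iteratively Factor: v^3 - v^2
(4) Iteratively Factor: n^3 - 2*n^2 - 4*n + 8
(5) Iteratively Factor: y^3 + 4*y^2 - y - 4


(1) = (m + 1)*(m^5 - 6*m^4 + 4*m^3 + 24*m^2 - 32*m) = (m - 2)*(m + 1)*(m^4 - 4*m^3 - 4*m^2 + 16*m) = (m - 2)^2*(m + 1)*(m^3 - 2*m^2 - 8*m) = m*(m - 2)^2*(m + 1)*(m^2 - 2*m - 8) = m*(m - 2)^2*(m + 1)*(m + 2)*(m - 4)
(2) = (b + 3)*(b^2 + 3*b) = (b + 3)^2*(b)
(3) = (v)*(v^2 - v) = v*(v - 1)*(v)
(4) = (n - 2)*(n^2 - 4) = (n - 2)^2*(n + 2)
(5) = (y + 1)*(y^2 + 3*y - 4) = (y + 1)*(y + 4)*(y - 1)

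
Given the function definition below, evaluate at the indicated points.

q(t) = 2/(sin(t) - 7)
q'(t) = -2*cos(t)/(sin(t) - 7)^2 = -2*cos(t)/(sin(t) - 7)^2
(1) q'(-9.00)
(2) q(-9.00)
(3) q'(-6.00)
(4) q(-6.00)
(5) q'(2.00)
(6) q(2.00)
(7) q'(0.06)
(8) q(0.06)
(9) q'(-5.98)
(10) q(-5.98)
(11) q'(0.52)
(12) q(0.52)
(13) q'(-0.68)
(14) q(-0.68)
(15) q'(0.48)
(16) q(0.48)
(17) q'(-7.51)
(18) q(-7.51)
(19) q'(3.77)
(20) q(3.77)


(1) = 0.03
(2) = -0.27
(3) = -0.04
(4) = -0.30
(5) = 0.02
(6) = -0.33
(7) = -0.04
(8) = -0.29
(9) = -0.04
(10) = -0.30
(11) = -0.04
(12) = -0.31
(13) = -0.03
(14) = -0.26
(15) = -0.04
(16) = -0.31
(17) = -0.01
(18) = -0.25
(19) = 0.03
(20) = -0.26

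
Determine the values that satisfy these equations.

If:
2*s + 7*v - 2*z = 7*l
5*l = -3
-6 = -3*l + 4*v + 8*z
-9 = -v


Then:
l = -3/5
s = -1563/40
v = 9
z = -219/40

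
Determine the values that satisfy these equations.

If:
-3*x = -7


Then:
x = 7/3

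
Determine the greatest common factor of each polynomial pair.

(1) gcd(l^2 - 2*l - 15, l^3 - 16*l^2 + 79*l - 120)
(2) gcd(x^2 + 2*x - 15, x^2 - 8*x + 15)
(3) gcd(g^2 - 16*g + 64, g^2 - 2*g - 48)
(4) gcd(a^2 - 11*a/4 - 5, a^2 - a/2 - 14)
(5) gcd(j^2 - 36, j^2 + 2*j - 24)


(1) = gcd((l - 5)*(l + 3), (l - 8)*(l - 5)*(l - 3)) = l - 5
(2) = gcd((x - 3)*(x + 5), (x - 5)*(x - 3)) = x - 3
(3) = g - 8
(4) = a - 4
(5) = gcd((j - 6)*(j + 6), (j - 4)*(j + 6)) = j + 6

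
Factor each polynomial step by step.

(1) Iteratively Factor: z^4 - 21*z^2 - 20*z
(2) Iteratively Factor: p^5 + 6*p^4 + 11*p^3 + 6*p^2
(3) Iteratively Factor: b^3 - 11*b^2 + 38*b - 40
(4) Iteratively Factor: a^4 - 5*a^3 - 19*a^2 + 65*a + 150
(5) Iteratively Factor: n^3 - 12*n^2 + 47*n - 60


(1) = (z + 4)*(z^3 - 4*z^2 - 5*z) = (z - 5)*(z + 4)*(z^2 + z) = z*(z - 5)*(z + 4)*(z + 1)
(2) = (p + 1)*(p^4 + 5*p^3 + 6*p^2) = (p + 1)*(p + 2)*(p^3 + 3*p^2) = p*(p + 1)*(p + 2)*(p^2 + 3*p) = p*(p + 1)*(p + 2)*(p + 3)*(p)
(3) = (b - 2)*(b^2 - 9*b + 20) = (b - 5)*(b - 2)*(b - 4)
(4) = (a + 2)*(a^3 - 7*a^2 - 5*a + 75) = (a + 2)*(a + 3)*(a^2 - 10*a + 25) = (a - 5)*(a + 2)*(a + 3)*(a - 5)
(5) = (n - 5)*(n^2 - 7*n + 12) = (n - 5)*(n - 4)*(n - 3)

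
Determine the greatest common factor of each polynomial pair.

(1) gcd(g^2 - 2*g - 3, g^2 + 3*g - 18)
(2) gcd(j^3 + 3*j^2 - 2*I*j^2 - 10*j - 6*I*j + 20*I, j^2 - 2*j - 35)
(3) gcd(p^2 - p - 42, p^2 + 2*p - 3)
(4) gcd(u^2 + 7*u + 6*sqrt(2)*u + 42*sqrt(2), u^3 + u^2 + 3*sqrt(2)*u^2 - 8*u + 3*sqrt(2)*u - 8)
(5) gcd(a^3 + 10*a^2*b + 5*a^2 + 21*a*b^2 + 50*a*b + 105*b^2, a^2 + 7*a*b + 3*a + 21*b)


(1) = gcd((g - 3)*(g + 1), (g - 3)*(g + 6)) = g - 3
(2) = gcd((j - 2)*(j + 5)*(j - 2*I), (j - 7)*(j + 5)) = j + 5
(3) = 1
(4) = 1
(5) = gcd((a + 5)*(a + 3*b)*(a + 7*b), (a + 3)*(a + 7*b)) = a + 7*b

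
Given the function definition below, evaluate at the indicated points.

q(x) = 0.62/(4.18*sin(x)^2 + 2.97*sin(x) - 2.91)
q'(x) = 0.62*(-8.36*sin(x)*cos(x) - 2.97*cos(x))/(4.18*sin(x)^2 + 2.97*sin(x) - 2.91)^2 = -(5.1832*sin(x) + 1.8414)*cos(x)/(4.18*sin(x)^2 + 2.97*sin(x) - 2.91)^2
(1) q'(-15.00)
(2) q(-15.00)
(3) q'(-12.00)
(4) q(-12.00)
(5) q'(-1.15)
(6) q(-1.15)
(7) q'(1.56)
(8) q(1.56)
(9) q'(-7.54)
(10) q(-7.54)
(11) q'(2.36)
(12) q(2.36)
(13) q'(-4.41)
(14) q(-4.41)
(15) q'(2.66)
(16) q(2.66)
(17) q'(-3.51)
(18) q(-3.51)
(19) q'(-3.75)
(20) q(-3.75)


(1) = -0.12
(2) = -0.20
(3) = -305.96
(4) = -5.49
(5) = 0.26
(6) = -0.29
(7) = -0.00
(8) = 0.15
(9) = 0.25
(10) = -0.32
(11) = 2.47
(12) = 0.49
(13) = 0.14
(14) = 0.17
(15) = 9.25
(16) = -0.97
(17) = 2.05
(18) = -0.48
(19) = 168.24
(20) = 4.05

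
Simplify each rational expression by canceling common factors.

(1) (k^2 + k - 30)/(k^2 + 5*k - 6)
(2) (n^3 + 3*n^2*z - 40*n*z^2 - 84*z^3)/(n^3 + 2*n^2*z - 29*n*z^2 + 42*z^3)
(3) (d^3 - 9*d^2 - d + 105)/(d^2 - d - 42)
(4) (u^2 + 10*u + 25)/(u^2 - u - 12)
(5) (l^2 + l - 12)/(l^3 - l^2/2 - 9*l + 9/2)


(1) = (k - 5)/(k - 1)
(2) = (n^2 - 4*n*z - 12*z^2)/(n^2 - 5*n*z + 6*z^2)
(3) = (d^2 - 2*d - 15)/(d + 6)
(4) = (u^2 + 10*u + 25)/(u^2 - u - 12)
(5) = (2*l + 8)/(2*l^2 + 5*l - 3)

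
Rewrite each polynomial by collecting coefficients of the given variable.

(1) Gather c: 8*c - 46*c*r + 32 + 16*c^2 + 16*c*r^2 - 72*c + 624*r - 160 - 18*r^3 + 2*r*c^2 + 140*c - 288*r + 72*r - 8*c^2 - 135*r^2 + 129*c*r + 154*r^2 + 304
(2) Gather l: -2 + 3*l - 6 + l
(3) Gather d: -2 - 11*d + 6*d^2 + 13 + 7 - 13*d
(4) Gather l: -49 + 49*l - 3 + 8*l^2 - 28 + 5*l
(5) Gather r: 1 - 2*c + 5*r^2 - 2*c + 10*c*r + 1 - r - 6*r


(1) = c^2*(2*r + 8) + c*(16*r^2 + 83*r + 76) - 18*r^3 + 19*r^2 + 408*r + 176
(2) = 4*l - 8
(3) = 6*d^2 - 24*d + 18
(4) = 8*l^2 + 54*l - 80
(5) = -4*c + 5*r^2 + r*(10*c - 7) + 2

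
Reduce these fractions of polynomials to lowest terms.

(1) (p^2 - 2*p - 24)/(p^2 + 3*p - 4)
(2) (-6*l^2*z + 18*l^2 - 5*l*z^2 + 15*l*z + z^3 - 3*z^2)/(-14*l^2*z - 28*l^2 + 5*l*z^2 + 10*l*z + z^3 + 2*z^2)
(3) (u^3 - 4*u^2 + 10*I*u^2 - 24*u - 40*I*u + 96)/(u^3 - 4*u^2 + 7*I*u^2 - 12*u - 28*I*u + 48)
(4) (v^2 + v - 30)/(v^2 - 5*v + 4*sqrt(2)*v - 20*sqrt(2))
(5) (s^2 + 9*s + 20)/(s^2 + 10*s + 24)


(1) = (p - 6)/(p - 1)
(2) = (-6*l^2*z + 18*l^2 - 5*l*z^2 + 15*l*z + z^3 - 3*z^2)/(-14*l^2*z - 28*l^2 + 5*l*z^2 + 10*l*z + z^3 + 2*z^2)
(3) = (u + 6*I)/(u + 3*I)
(4) = (v + 6)/(v + 4*sqrt(2))
(5) = (s + 5)/(s + 6)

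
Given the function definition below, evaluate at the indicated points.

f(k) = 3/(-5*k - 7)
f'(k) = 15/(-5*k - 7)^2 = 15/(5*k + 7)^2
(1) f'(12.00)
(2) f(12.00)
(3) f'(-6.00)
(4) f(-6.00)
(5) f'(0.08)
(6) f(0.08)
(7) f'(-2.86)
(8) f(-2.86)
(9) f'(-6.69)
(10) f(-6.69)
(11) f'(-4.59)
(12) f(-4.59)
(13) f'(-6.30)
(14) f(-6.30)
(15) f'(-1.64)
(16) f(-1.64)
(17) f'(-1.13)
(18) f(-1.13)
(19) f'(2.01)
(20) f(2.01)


(1) = 0.00
(2) = -0.04
(3) = 0.03
(4) = 0.13
(5) = 0.27
(6) = -0.41
(7) = 0.28
(8) = 0.41
(9) = 0.02
(10) = 0.11
(11) = 0.06
(12) = 0.19
(13) = 0.02
(14) = 0.12
(15) = 10.42
(16) = 2.50
(17) = 8.23
(18) = -2.22
(19) = 0.05
(20) = -0.18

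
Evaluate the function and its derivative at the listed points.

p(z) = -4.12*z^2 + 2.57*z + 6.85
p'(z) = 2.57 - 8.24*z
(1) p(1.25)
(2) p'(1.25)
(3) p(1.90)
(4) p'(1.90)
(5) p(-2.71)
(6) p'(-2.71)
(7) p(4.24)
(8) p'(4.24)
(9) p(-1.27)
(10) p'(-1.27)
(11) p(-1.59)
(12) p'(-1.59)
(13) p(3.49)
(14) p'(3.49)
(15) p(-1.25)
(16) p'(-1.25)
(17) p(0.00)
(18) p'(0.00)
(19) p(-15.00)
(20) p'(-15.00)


(1) = 3.62
(2) = -7.73
(3) = -3.14
(4) = -13.09
(5) = -30.37
(6) = 24.90
(7) = -56.32
(8) = -32.37
(9) = -3.06
(10) = 13.03
(11) = -7.65
(12) = 15.67
(13) = -34.36
(14) = -26.19
(15) = -2.80
(16) = 12.87
(17) = 6.85
(18) = 2.57
(19) = -958.70
(20) = 126.17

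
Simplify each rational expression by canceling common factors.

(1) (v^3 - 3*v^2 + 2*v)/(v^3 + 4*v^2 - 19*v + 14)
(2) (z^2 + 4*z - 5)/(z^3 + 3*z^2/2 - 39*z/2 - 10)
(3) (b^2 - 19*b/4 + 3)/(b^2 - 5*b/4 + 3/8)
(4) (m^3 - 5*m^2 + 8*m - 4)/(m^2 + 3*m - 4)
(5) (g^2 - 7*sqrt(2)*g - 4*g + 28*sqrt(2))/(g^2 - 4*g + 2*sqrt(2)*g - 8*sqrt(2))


(1) = v/(v + 7)
(2) = (2*z - 2)/(2*z^2 - 7*z - 4)
(3) = (2*b - 8)/(2*b - 1)
(4) = (m^2 - 4*m + 4)/(m + 4)
(5) = (g - 7*sqrt(2))/(g + 2*sqrt(2))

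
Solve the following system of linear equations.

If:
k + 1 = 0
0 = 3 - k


Then:
No Solution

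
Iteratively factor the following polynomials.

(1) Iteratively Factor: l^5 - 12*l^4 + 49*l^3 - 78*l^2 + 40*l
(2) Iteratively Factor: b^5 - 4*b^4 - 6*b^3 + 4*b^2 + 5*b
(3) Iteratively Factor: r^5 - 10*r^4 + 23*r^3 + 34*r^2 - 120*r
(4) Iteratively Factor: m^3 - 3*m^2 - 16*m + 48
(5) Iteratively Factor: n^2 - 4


(1) = (l)*(l^4 - 12*l^3 + 49*l^2 - 78*l + 40) = l*(l - 4)*(l^3 - 8*l^2 + 17*l - 10) = l*(l - 5)*(l - 4)*(l^2 - 3*l + 2) = l*(l - 5)*(l - 4)*(l - 2)*(l - 1)
(2) = (b + 1)*(b^4 - 5*b^3 - b^2 + 5*b) = b*(b + 1)*(b^3 - 5*b^2 - b + 5) = b*(b + 1)^2*(b^2 - 6*b + 5) = b*(b - 1)*(b + 1)^2*(b - 5)
(3) = (r - 5)*(r^4 - 5*r^3 - 2*r^2 + 24*r) = (r - 5)*(r - 4)*(r^3 - r^2 - 6*r) = (r - 5)*(r - 4)*(r - 3)*(r^2 + 2*r) = r*(r - 5)*(r - 4)*(r - 3)*(r + 2)
(4) = (m - 3)*(m^2 - 16) = (m - 3)*(m + 4)*(m - 4)
(5) = (n - 2)*(n + 2)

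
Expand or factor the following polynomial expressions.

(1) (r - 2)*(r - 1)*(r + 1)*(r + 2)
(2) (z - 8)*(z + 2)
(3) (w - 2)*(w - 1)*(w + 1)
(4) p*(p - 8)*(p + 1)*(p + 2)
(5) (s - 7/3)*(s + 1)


(1) = r^4 - 5*r^2 + 4
(2) = z^2 - 6*z - 16
(3) = w^3 - 2*w^2 - w + 2
(4) = p^4 - 5*p^3 - 22*p^2 - 16*p
(5) = s^2 - 4*s/3 - 7/3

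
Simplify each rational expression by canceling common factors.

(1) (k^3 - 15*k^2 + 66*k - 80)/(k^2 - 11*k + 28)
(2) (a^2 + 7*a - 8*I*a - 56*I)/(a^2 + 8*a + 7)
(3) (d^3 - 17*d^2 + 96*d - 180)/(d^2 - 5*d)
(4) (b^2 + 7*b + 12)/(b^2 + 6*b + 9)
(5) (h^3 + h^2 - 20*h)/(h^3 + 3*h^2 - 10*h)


(1) = (k^3 - 15*k^2 + 66*k - 80)/(k^2 - 11*k + 28)
(2) = (a - 8*I)/(a + 1)
(3) = (d^2 - 12*d + 36)/d
(4) = (b + 4)/(b + 3)
(5) = (h - 4)/(h - 2)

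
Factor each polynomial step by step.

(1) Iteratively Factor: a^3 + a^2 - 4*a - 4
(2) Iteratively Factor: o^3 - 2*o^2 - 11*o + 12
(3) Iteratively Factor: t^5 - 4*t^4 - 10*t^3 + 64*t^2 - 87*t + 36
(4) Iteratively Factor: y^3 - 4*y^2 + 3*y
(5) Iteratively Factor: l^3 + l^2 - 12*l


(1) = (a - 2)*(a^2 + 3*a + 2) = (a - 2)*(a + 2)*(a + 1)
(2) = (o + 3)*(o^2 - 5*o + 4) = (o - 1)*(o + 3)*(o - 4)
(3) = (t + 4)*(t^4 - 8*t^3 + 22*t^2 - 24*t + 9) = (t - 1)*(t + 4)*(t^3 - 7*t^2 + 15*t - 9) = (t - 1)^2*(t + 4)*(t^2 - 6*t + 9) = (t - 3)*(t - 1)^2*(t + 4)*(t - 3)
(4) = (y - 3)*(y^2 - y) = y*(y - 3)*(y - 1)
(5) = (l + 4)*(l^2 - 3*l) = (l - 3)*(l + 4)*(l)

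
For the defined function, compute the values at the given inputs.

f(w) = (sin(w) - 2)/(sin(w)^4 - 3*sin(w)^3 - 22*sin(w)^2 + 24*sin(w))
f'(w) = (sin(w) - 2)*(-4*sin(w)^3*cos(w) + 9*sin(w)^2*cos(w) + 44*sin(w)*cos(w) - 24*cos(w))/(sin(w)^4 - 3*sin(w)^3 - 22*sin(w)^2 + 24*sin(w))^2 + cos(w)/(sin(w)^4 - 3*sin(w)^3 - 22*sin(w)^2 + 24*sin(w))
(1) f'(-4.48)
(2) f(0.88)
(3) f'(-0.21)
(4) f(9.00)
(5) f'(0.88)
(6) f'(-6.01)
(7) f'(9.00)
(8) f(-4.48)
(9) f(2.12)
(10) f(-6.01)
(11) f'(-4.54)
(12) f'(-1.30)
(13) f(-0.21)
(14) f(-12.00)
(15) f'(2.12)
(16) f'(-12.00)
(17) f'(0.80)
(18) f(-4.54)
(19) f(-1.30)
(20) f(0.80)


(1) = 12.73
(2) = -0.28
(3) = 1.85
(4) = -0.27
(5) = -0.40
(6) = 1.03
(7) = -0.34
(8) = -1.57
(9) = -0.37
(10) = -0.36
(11) = 31.22
(12) = 0.02
(13) = 0.37
(14) = -0.24
(15) = 0.91
(16) = 0.09
(17) = -0.24
(18) = -2.78
(19) = 0.07
(20) = -0.25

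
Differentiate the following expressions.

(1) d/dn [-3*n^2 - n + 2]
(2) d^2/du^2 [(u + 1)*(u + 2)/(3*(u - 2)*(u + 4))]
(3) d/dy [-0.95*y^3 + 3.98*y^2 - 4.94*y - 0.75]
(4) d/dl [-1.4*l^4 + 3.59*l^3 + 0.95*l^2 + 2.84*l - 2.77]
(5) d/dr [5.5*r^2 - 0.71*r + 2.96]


(1) = -6*n - 1
(2) = 2*(u^3 + 30*u^2 + 84*u + 136)/(3*(u^6 + 6*u^5 - 12*u^4 - 88*u^3 + 96*u^2 + 384*u - 512))
(3) = -2.85*y^2 + 7.96*y - 4.94
(4) = -5.6*l^3 + 10.77*l^2 + 1.9*l + 2.84
(5) = 11.0*r - 0.71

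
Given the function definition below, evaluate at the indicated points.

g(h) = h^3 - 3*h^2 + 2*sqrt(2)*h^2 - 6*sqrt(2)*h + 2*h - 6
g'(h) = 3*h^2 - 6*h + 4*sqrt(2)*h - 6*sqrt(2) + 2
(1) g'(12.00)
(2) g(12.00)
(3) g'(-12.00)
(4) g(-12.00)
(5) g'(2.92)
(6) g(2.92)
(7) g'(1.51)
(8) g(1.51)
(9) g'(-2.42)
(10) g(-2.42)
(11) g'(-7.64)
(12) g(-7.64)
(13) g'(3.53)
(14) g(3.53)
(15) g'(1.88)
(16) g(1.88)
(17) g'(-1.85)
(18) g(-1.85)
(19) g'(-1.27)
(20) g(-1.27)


(1) = 421.40
(2) = 1619.47
(3) = 429.63
(4) = -1680.88
(5) = 18.09
(6) = -1.50
(7) = -0.16
(8) = -12.74
(9) = 11.91
(10) = -5.48
(11) = 171.25
(12) = -412.41
(13) = 29.69
(14) = 12.96
(15) = 3.47
(16) = -12.15
(17) = 4.42
(18) = -0.92
(19) = -1.21
(20) = -0.09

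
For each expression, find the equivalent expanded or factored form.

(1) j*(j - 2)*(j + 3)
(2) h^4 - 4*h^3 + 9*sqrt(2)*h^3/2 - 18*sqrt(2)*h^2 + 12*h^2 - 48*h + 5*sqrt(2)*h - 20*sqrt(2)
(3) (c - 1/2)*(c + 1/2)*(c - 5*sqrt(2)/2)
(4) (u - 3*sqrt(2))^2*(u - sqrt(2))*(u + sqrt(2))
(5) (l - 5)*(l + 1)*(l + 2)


(1) = j^3 + j^2 - 6*j
(2) = (h - 4)*(h + sqrt(2))^2*(h + 5*sqrt(2)/2)
(3) = c^3 - 5*sqrt(2)*c^2/2 - c/4 + 5*sqrt(2)/8
(4) = u^4 - 6*sqrt(2)*u^3 + 16*u^2 + 12*sqrt(2)*u - 36
(5) = l^3 - 2*l^2 - 13*l - 10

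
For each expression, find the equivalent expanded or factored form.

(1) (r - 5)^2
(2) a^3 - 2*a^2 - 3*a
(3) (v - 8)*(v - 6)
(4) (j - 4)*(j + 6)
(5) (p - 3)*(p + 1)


(1) = r^2 - 10*r + 25
(2) = a*(a - 3)*(a + 1)
(3) = v^2 - 14*v + 48
(4) = j^2 + 2*j - 24
(5) = p^2 - 2*p - 3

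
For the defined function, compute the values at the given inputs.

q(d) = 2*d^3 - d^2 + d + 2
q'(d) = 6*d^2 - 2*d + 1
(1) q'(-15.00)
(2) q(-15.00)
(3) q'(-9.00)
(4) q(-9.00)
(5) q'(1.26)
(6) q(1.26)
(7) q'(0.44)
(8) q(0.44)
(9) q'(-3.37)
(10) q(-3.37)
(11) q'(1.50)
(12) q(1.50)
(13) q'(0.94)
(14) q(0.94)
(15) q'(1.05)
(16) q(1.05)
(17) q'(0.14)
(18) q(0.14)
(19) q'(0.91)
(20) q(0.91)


(1) = 1381.00
(2) = -6988.00
(3) = 505.00
(4) = -1546.00
(5) = 8.01
(6) = 5.67
(7) = 1.28
(8) = 2.42
(9) = 75.88
(10) = -89.27
(11) = 11.50
(12) = 8.00
(13) = 4.42
(14) = 3.72
(15) = 5.52
(16) = 4.26
(17) = 0.84
(18) = 2.13
(19) = 4.15
(20) = 3.59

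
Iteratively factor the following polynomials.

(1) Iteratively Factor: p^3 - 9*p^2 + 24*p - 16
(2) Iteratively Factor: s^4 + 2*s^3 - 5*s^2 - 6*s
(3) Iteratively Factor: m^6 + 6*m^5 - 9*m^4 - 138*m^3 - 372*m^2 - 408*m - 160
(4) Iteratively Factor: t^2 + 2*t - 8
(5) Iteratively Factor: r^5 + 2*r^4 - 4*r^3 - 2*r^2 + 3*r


(1) = (p - 4)*(p^2 - 5*p + 4) = (p - 4)^2*(p - 1)
(2) = (s)*(s^3 + 2*s^2 - 5*s - 6) = s*(s - 2)*(s^2 + 4*s + 3) = s*(s - 2)*(s + 3)*(s + 1)
(3) = (m + 1)*(m^5 + 5*m^4 - 14*m^3 - 124*m^2 - 248*m - 160) = (m + 1)*(m + 2)*(m^4 + 3*m^3 - 20*m^2 - 84*m - 80) = (m + 1)*(m + 2)^2*(m^3 + m^2 - 22*m - 40) = (m + 1)*(m + 2)^2*(m + 4)*(m^2 - 3*m - 10) = (m + 1)*(m + 2)^3*(m + 4)*(m - 5)
(4) = (t - 2)*(t + 4)
(5) = (r - 1)*(r^4 + 3*r^3 - r^2 - 3*r) = r*(r - 1)*(r^3 + 3*r^2 - r - 3) = r*(r - 1)*(r + 3)*(r^2 - 1) = r*(r - 1)*(r + 1)*(r + 3)*(r - 1)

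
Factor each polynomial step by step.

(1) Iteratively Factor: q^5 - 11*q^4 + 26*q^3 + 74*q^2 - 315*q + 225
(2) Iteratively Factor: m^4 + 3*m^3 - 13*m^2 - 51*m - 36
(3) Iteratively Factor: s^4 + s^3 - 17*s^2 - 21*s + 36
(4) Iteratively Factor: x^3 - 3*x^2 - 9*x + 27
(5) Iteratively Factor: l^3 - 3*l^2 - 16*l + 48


(1) = (q - 5)*(q^4 - 6*q^3 - 4*q^2 + 54*q - 45) = (q - 5)*(q - 3)*(q^3 - 3*q^2 - 13*q + 15) = (q - 5)^2*(q - 3)*(q^2 + 2*q - 3) = (q - 5)^2*(q - 3)*(q - 1)*(q + 3)
(2) = (m + 1)*(m^3 + 2*m^2 - 15*m - 36) = (m + 1)*(m + 3)*(m^2 - m - 12) = (m - 4)*(m + 1)*(m + 3)*(m + 3)
(3) = (s + 3)*(s^3 - 2*s^2 - 11*s + 12) = (s - 4)*(s + 3)*(s^2 + 2*s - 3) = (s - 4)*(s - 1)*(s + 3)*(s + 3)
(4) = (x - 3)*(x^2 - 9) = (x - 3)^2*(x + 3)
(5) = (l - 4)*(l^2 + l - 12) = (l - 4)*(l - 3)*(l + 4)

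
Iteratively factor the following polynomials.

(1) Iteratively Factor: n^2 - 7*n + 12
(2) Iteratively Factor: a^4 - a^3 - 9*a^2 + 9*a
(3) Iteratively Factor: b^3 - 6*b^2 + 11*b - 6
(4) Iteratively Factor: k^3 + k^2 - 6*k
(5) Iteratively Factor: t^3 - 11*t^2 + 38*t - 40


(1) = (n - 3)*(n - 4)
(2) = (a - 3)*(a^3 + 2*a^2 - 3*a) = (a - 3)*(a - 1)*(a^2 + 3*a) = (a - 3)*(a - 1)*(a + 3)*(a)
(3) = (b - 2)*(b^2 - 4*b + 3) = (b - 3)*(b - 2)*(b - 1)
(4) = (k + 3)*(k^2 - 2*k) = (k - 2)*(k + 3)*(k)
(5) = (t - 2)*(t^2 - 9*t + 20) = (t - 4)*(t - 2)*(t - 5)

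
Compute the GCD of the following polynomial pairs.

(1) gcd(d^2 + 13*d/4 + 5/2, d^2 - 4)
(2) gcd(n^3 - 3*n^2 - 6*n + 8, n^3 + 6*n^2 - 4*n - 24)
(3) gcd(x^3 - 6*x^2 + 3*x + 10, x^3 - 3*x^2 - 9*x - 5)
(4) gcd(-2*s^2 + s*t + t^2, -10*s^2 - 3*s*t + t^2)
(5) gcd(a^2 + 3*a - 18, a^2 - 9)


(1) = gcd((d + 5/4)*(d + 2), (d - 2)*(d + 2)) = d + 2
(2) = gcd((n - 4)*(n - 1)*(n + 2), (n - 2)*(n + 2)*(n + 6)) = n + 2
(3) = gcd((x - 5)*(x - 2)*(x + 1), (x - 5)*(x + 1)^2) = x^2 - 4*x - 5
(4) = 2*s + t
(5) = a - 3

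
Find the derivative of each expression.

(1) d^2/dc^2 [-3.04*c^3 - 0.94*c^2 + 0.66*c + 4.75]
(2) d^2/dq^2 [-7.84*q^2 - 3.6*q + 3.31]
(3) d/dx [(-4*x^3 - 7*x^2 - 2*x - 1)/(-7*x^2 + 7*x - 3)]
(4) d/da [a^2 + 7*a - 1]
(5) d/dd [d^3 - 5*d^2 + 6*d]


(1) = -18.24*c - 1.88
(2) = -15.6800000000000
(3) = (28*x^4 - 56*x^3 - 27*x^2 + 28*x + 13)/(49*x^4 - 98*x^3 + 91*x^2 - 42*x + 9)
(4) = 2*a + 7
(5) = 3*d^2 - 10*d + 6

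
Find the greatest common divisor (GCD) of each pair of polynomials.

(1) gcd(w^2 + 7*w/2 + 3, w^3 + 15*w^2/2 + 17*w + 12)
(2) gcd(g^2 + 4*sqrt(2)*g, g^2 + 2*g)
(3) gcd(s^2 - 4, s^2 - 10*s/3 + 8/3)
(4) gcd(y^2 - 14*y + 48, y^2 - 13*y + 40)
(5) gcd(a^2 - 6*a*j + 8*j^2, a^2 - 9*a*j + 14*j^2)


(1) = gcd((w + 3/2)*(w + 2), (w + 3/2)*(w + 2)*(w + 4)) = w^2 + 7*w/2 + 3
(2) = g
(3) = s - 2
(4) = y - 8
(5) = a - 2*j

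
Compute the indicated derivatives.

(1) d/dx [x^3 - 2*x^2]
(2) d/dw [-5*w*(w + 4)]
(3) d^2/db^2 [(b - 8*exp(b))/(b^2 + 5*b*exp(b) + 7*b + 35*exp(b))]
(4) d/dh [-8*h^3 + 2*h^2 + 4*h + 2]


(1) = x*(3*x - 4)
(2) = -10*w - 20
(3) = (2*(b - 8*exp(b))*(5*b*exp(b) + 2*b + 40*exp(b) + 7)^2 + (-(b - 8*exp(b))*(5*b*exp(b) + 45*exp(b) + 2) + 2*(8*exp(b) - 1)*(5*b*exp(b) + 2*b + 40*exp(b) + 7))*(b^2 + 5*b*exp(b) + 7*b + 35*exp(b)) - 8*(b^2 + 5*b*exp(b) + 7*b + 35*exp(b))^2*exp(b))/(b^2 + 5*b*exp(b) + 7*b + 35*exp(b))^3
(4) = -24*h^2 + 4*h + 4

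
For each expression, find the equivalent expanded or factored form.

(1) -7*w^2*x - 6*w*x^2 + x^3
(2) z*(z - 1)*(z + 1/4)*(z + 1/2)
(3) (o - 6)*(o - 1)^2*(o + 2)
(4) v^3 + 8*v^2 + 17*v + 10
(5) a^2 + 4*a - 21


(1) = x*(-7*w + x)*(w + x)
(2) = z^4 - z^3/4 - 5*z^2/8 - z/8
(3) = o^4 - 6*o^3 - 3*o^2 + 20*o - 12
(4) = (v + 1)*(v + 2)*(v + 5)
(5) = (a - 3)*(a + 7)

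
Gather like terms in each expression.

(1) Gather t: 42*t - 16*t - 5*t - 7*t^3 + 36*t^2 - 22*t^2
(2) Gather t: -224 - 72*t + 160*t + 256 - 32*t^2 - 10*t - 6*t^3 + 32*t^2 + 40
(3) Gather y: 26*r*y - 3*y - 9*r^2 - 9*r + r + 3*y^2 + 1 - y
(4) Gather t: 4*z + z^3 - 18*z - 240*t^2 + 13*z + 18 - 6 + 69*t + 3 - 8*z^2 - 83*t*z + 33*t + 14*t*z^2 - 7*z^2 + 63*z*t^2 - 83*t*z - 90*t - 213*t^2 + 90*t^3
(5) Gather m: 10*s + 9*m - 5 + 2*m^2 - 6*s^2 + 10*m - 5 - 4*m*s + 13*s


(1) = -7*t^3 + 14*t^2 + 21*t
(2) = -6*t^3 + 78*t + 72
(3) = -9*r^2 - 8*r + 3*y^2 + y*(26*r - 4) + 1
(4) = 90*t^3 + t^2*(63*z - 453) + t*(14*z^2 - 166*z + 12) + z^3 - 15*z^2 - z + 15
(5) = 2*m^2 + m*(19 - 4*s) - 6*s^2 + 23*s - 10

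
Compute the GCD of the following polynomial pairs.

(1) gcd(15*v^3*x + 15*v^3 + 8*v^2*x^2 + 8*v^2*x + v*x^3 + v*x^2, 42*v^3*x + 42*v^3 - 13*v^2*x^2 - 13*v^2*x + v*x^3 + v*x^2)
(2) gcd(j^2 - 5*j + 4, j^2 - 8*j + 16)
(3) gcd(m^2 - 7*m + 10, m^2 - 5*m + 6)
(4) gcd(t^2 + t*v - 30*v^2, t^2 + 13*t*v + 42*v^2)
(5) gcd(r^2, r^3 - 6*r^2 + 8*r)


(1) = v*x + v
(2) = j - 4
(3) = gcd((m - 5)*(m - 2), (m - 3)*(m - 2)) = m - 2
(4) = t + 6*v
(5) = gcd(r^2, r*(r - 4)*(r - 2)) = r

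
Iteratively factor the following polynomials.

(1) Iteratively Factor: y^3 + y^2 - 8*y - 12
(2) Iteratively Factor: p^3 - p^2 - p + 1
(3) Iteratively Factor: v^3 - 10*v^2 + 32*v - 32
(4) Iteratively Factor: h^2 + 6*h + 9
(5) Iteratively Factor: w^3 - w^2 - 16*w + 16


(1) = (y + 2)*(y^2 - y - 6) = (y - 3)*(y + 2)*(y + 2)
(2) = (p + 1)*(p^2 - 2*p + 1) = (p - 1)*(p + 1)*(p - 1)
(3) = (v - 4)*(v^2 - 6*v + 8) = (v - 4)*(v - 2)*(v - 4)
(4) = (h + 3)*(h + 3)
(5) = (w - 4)*(w^2 + 3*w - 4) = (w - 4)*(w + 4)*(w - 1)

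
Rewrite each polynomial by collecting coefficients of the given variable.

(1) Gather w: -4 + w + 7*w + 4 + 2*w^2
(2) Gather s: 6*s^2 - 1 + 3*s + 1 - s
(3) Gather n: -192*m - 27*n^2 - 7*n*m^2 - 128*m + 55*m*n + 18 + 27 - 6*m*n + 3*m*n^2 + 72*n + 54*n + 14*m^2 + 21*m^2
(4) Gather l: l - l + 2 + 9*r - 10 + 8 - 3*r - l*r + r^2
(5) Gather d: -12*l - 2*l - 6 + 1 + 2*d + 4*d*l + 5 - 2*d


(1) = 2*w^2 + 8*w
(2) = 6*s^2 + 2*s
(3) = 35*m^2 - 320*m + n^2*(3*m - 27) + n*(-7*m^2 + 49*m + 126) + 45
(4) = -l*r + r^2 + 6*r
(5) = 4*d*l - 14*l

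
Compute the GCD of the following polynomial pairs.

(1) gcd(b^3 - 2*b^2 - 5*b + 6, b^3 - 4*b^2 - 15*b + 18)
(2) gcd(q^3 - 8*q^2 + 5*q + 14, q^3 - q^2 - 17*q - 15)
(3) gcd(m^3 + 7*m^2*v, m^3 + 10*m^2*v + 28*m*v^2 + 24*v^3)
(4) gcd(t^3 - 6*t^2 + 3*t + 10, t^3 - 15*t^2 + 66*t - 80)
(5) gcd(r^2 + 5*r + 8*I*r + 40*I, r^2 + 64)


(1) = b - 1
(2) = q + 1
(3) = gcd(m^2*(m + 7*v), (m + 2*v)^2*(m + 6*v)) = 1
(4) = t^2 - 7*t + 10
(5) = gcd((r + 5)*(r + 8*I), (r - 8*I)*(r + 8*I)) = r + 8*I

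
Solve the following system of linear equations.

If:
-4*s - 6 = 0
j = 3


Then:
j = 3
s = -3/2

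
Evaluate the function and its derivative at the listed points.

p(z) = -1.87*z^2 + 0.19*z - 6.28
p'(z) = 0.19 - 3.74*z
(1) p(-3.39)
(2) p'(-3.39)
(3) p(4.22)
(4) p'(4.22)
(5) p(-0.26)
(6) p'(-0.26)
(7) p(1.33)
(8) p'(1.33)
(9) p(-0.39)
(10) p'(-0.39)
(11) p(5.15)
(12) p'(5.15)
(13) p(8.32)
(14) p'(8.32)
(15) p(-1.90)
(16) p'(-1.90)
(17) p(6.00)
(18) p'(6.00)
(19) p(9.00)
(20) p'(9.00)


(1) = -28.41
(2) = 12.87
(3) = -38.78
(4) = -15.59
(5) = -6.46
(6) = 1.16
(7) = -9.34
(8) = -4.78
(9) = -6.64
(10) = 1.65
(11) = -54.90
(12) = -19.07
(13) = -134.15
(14) = -30.93
(15) = -13.39
(16) = 7.30
(17) = -72.46
(18) = -22.25
(19) = -156.04
(20) = -33.47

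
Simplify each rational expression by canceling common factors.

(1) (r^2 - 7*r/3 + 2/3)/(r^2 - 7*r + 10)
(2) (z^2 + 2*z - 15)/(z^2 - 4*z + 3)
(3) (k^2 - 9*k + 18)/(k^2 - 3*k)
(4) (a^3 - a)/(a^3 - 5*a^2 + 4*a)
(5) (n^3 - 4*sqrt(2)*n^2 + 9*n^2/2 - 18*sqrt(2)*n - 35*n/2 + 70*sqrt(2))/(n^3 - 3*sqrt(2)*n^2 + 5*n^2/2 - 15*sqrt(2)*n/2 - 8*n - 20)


(1) = (3*r - 1)/(3*r - 15)
(2) = (z + 5)/(z - 1)
(3) = (k - 6)/k
(4) = (a + 1)/(a - 4)
(5) = (4*n^2 + 18*n - 70)/(4*n^2 + n*(4*sqrt(2) + 10) + 10*sqrt(2))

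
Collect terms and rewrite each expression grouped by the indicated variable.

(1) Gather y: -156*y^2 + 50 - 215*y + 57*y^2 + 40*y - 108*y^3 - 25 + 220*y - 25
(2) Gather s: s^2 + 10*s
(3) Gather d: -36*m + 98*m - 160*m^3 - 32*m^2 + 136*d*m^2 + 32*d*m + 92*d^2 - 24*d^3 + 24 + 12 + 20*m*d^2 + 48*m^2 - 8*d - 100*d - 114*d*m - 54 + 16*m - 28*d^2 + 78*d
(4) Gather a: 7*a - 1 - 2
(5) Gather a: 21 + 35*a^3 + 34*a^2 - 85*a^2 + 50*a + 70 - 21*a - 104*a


(1) = -108*y^3 - 99*y^2 + 45*y
(2) = s^2 + 10*s
(3) = -24*d^3 + d^2*(20*m + 64) + d*(136*m^2 - 82*m - 30) - 160*m^3 + 16*m^2 + 78*m - 18
(4) = 7*a - 3
(5) = 35*a^3 - 51*a^2 - 75*a + 91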